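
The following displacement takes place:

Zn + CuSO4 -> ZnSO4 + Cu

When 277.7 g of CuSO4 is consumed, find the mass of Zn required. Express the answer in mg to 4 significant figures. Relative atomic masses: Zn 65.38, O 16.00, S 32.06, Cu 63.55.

M(CuSO4) = 63.55 + 32.06 + 4(16.00) = 159.61 g/mol.
M(Zn) = 65.38 g/mol.
n(CuSO4) = 277.70 g / 159.61 g/mol = 1.7399 mol.
From the equation the CuSO4:Zn mole ratio is 1:1, so n(Zn) = 1.7399 × 1/1 = 1.7399 mol.
Mass of Zn = 1.7399 mol × 65.38 g/mol = 113.75 g.
Converting to mg: 113.75 g = 113800 mg.

113800 mg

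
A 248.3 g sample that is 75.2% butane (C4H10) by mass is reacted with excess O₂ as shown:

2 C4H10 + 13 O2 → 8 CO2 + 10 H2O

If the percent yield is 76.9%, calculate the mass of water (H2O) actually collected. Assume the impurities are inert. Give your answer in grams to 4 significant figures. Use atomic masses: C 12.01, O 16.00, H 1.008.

Pure C4H10 available = 248.3 g × 0.752 = 186.72 g.
M(C4H10) = 4(12.01) + 10(1.008) = 58.12 g/mol.
M(H2O) = 2(1.008) + 16.00 = 18.016 g/mol.
n(C4H10) = 186.72 g / 58.12 g/mol = 3.2127 mol.
From the equation the C4H10:H2O mole ratio is 2:10, so n(H2O) = 3.2127 × 10/2 = 16.063 mol.
Mass of H2O = 16.063 mol × 18.016 g/mol = 289.40 g.
Actual mass collected = 289.40 g × 0.769 = 222.55 g.

222.5 g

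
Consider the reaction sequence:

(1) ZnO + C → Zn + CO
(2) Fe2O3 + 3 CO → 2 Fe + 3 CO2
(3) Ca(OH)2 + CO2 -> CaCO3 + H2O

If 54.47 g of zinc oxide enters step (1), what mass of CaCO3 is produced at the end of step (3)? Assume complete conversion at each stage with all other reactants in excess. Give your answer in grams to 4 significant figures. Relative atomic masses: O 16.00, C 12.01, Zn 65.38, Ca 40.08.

66.99 g

M(ZnO) = 65.38 + 16.00 = 81.38 g/mol.
M(CaCO3) = 40.08 + 12.01 + 3(16.00) = 100.09 g/mol.
n(ZnO) = 54.47 / 81.38 = 0.66933 mol.
Reaction (1): ZnO→CO ratio 1:1 ⇒ n(CO) = 0.66933 mol.
Reaction (2): CO→CO2 ratio 3:3 ⇒ n(CO2) = 0.66933 mol.
Reaction (3): CO2→CaCO3 ratio 1:1 ⇒ n(CaCO3) = 0.66933 mol.
Mass of CaCO3 = 0.66933 × 100.09 = 66.993 g.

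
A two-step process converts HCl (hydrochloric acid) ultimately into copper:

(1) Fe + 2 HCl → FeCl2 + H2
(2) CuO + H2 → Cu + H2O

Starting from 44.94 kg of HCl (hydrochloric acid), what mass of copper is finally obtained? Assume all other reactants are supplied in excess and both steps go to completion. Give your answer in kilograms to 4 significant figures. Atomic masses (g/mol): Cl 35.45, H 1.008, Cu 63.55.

39.17 kg

M(HCl) = 1.008 + 35.45 = 36.458 g/mol.
M(Cu) = 63.55 g/mol.
44.94 kg = 44940 g.
n(HCl) = 44940 / 36.458 = 1232.7 mol.
Step 1 gives a 2:1 ratio of HCl to H2, so n(H2) = 616.33 mol.
In step 2 the H2:Cu ratio is 1:1, so n(Cu) = 616.33 mol.
Mass of Cu = 616.33 × 63.55 = 39167 g = 39.17 kg.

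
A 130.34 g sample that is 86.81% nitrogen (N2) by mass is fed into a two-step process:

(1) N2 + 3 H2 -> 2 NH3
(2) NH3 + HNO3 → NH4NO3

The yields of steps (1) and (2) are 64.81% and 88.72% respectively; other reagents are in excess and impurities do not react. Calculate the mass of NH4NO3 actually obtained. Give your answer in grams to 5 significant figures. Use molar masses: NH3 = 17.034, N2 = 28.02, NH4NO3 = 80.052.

371.74 g

Pure N2 = 130.34 × 0.8681 = 113.148 g.
n(N2) = 113.148 / 28.02 = 4.03812 mol.
Step 1 (N2:NH3 = 1:2): theoretical n(NH3) = 8.07624 mol; at 64.81% yield, n(NH3) = 5.23421 mol.
Step 2 (NH3:NH4NO3 = 1:1): theoretical n(NH4NO3) = 5.23421 mol, so theoretical mass = 5.23421 × 80.052 = 419.009 g.
At 88.72% yield, actual mass of NH4NO3 = 419.009 × 0.8872 = 371.745 g.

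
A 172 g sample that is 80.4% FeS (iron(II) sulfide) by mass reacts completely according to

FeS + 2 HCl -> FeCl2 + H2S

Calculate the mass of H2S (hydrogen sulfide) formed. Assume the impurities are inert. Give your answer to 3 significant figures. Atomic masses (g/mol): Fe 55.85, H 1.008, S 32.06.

Mass of pure FeS = 172 g × 0.804 = 138.3 g.
M(FeS) = 55.85 + 32.06 = 87.91 g/mol.
M(H2S) = 2(1.008) + 32.06 = 34.076 g/mol.
n(FeS) = 138.3 g / 87.91 g/mol = 1.573 mol.
From the equation the FeS:H2S mole ratio is 1:1, so n(H2S) = 1.573 × 1/1 = 1.573 mol.
Mass of H2S = 1.573 mol × 34.076 g/mol = 53.60 g.

53.6 g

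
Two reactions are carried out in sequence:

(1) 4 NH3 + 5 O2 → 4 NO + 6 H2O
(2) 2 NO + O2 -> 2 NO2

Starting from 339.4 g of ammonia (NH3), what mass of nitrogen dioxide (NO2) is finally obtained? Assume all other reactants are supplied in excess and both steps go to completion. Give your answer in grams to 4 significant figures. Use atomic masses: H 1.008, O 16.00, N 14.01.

M(NH3) = 14.01 + 3(1.008) = 17.034 g/mol.
M(NO2) = 14.01 + 2(16.00) = 46.01 g/mol.
n(NH3) = 339.40 / 17.034 = 19.925 mol.
Step 1 gives a 4:4 ratio of NH3 to NO, so n(NO) = 19.925 mol.
In step 2 the NO:NO2 ratio is 2:2, so n(NO2) = 19.925 mol.
Mass of NO2 = 19.925 × 46.01 = 916.74 g.

916.7 g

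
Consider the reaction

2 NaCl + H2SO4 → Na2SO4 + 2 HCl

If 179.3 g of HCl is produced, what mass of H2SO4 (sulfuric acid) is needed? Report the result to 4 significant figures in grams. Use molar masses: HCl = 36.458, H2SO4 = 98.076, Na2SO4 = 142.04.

n(HCl) = 179.30 g / 36.458 g/mol = 4.9180 mol.
From the equation the HCl:H2SO4 mole ratio is 2:1, so n(H2SO4) = 4.9180 × 1/2 = 2.4590 mol.
Mass of H2SO4 = 2.4590 mol × 98.076 g/mol = 241.17 g.

241.2 g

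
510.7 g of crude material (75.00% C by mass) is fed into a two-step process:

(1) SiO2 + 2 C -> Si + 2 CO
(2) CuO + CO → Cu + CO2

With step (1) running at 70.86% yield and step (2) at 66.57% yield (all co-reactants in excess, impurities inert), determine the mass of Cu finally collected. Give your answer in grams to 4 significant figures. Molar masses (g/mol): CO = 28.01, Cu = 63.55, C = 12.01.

956.0 g

Pure C = 510.7 × 0.7500 = 383.02 g.
n(C) = 383.02 / 12.01 = 31.892 mol.
Step 1 (C:CO = 2:2): theoretical n(CO) = 31.892 mol; at 70.86% yield, n(CO) = 22.599 mol.
Step 2 (CO:Cu = 1:1): theoretical n(Cu) = 22.599 mol, so theoretical mass = 22.599 × 63.55 = 1436.2 g.
At 66.57% yield, actual mass of Cu = 1436.2 × 0.6657 = 956.05 g.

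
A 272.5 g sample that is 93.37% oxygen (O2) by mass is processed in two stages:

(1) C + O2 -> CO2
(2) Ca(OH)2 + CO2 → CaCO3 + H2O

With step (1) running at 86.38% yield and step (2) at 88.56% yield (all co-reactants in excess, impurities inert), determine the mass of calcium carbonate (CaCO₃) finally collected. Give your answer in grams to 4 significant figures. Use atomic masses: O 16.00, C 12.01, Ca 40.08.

Pure O2 = 272.5 × 0.9337 = 254.43 g.
M(O2) = 2(16.00) = 32.00 g/mol.
M(CaCO3) = 40.08 + 12.01 + 3(16.00) = 100.09 g/mol.
n(O2) = 254.43 / 32.00 = 7.9510 mol.
Step 1 (O2:CO2 = 1:1): theoretical n(CO2) = 7.9510 mol; at 86.38% yield, n(CO2) = 6.8681 mol.
Step 2 (CO2:CaCO3 = 1:1): theoretical n(CaCO3) = 6.8681 mol, so theoretical mass = 6.8681 × 100.09 = 687.43 g.
At 88.56% yield, actual mass of CaCO3 = 687.43 × 0.8856 = 608.79 g.

608.8 g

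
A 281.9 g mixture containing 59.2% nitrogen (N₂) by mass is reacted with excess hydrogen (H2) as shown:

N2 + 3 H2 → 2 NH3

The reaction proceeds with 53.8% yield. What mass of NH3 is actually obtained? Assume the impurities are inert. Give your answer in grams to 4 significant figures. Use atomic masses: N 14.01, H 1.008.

109.2 g

Pure N2 available = 281.9 g × 0.592 = 166.88 g.
M(N2) = 2(14.01) = 28.02 g/mol.
M(NH3) = 14.01 + 3(1.008) = 17.034 g/mol.
n(N2) = 166.88 g / 28.02 g/mol = 5.9559 mol.
From the equation the N2:NH3 mole ratio is 1:2, so n(NH3) = 5.9559 × 2/1 = 11.912 mol.
Mass of NH3 = 11.912 mol × 17.034 g/mol = 202.91 g.
Actual mass collected = 202.91 g × 0.538 = 109.16 g.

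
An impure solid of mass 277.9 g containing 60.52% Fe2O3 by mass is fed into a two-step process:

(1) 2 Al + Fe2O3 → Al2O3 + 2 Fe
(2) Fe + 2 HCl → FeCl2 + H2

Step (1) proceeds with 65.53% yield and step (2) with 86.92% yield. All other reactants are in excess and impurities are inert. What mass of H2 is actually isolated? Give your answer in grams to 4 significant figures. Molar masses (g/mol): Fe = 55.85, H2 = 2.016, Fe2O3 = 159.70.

2.419 g

Pure Fe2O3 = 277.9 × 0.6052 = 168.19 g.
n(Fe2O3) = 168.19 / 159.70 = 1.0531 mol.
Step 1 (Fe2O3:Fe = 1:2): theoretical n(Fe) = 2.1063 mol; at 65.53% yield, n(Fe) = 1.3802 mol.
Step 2 (Fe:H2 = 1:1): theoretical n(H2) = 1.3802 mol, so theoretical mass = 1.3802 × 2.016 = 2.7826 g.
At 86.92% yield, actual mass of H2 = 2.7826 × 0.8692 = 2.4186 g.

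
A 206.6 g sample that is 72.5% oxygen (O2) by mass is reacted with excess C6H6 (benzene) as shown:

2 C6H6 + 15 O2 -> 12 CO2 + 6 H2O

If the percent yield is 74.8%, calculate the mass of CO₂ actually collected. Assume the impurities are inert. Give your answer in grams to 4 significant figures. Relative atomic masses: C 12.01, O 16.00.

123.3 g

Pure O2 available = 206.6 g × 0.725 = 149.78 g.
M(O2) = 2(16.00) = 32.00 g/mol.
M(CO2) = 12.01 + 2(16.00) = 44.01 g/mol.
n(O2) = 149.78 g / 32.00 g/mol = 4.6808 mol.
From the equation the O2:CO2 mole ratio is 15:12, so n(CO2) = 4.6808 × 12/15 = 3.7446 mol.
Mass of CO2 = 3.7446 mol × 44.01 g/mol = 164.80 g.
Actual mass collected = 164.80 g × 0.748 = 123.27 g.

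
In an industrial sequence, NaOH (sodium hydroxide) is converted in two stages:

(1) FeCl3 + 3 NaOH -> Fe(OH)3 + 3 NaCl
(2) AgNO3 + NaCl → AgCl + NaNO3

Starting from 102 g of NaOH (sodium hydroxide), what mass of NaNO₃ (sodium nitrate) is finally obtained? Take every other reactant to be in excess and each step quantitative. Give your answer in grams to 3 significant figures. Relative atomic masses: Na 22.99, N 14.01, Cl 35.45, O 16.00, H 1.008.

217 g

M(NaOH) = 22.99 + 16.00 + 1.008 = 39.998 g/mol.
M(NaNO3) = 22.99 + 14.01 + 3(16.00) = 85.00 g/mol.
n(NaOH) = 102.0 / 39.998 = 2.550 mol.
Step 1 gives a 3:3 ratio of NaOH to NaCl, so n(NaCl) = 2.550 mol.
In step 2 the NaCl:NaNO3 ratio is 1:1, so n(NaNO3) = 2.550 mol.
Mass of NaNO3 = 2.550 × 85.00 = 216.8 g.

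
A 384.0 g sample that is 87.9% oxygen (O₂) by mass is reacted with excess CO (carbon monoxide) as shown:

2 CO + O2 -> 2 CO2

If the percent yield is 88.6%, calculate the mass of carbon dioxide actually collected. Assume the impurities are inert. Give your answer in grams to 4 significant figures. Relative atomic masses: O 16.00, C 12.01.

822.6 g

Pure O2 available = 384.0 g × 0.879 = 337.54 g.
M(O2) = 2(16.00) = 32.00 g/mol.
M(CO2) = 12.01 + 2(16.00) = 44.01 g/mol.
n(O2) = 337.54 g / 32.00 g/mol = 10.548 mol.
From the equation the O2:CO2 mole ratio is 1:2, so n(CO2) = 10.548 × 2/1 = 21.096 mol.
Mass of CO2 = 21.096 mol × 44.01 g/mol = 928.43 g.
Actual mass collected = 928.43 g × 0.886 = 822.59 g.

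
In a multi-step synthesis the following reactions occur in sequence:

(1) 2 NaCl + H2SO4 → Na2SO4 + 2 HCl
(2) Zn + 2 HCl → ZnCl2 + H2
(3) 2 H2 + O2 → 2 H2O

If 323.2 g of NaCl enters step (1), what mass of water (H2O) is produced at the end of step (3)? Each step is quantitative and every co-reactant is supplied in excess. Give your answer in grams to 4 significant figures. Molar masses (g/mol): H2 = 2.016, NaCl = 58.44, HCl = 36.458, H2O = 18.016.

n(NaCl) = 323.2 / 58.44 = 5.5305 mol.
Reaction (1): NaCl→HCl ratio 2:2 ⇒ n(HCl) = 5.5305 mol.
Reaction (2): HCl→H2 ratio 2:1 ⇒ n(H2) = 2.7652 mol.
Reaction (3): H2→H2O ratio 2:2 ⇒ n(H2O) = 2.7652 mol.
Mass of H2O = 2.7652 × 18.016 = 49.818 g.

49.82 g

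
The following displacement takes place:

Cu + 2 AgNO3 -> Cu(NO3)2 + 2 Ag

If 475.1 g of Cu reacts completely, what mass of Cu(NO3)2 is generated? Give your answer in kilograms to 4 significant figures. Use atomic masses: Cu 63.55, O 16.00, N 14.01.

1.402 kg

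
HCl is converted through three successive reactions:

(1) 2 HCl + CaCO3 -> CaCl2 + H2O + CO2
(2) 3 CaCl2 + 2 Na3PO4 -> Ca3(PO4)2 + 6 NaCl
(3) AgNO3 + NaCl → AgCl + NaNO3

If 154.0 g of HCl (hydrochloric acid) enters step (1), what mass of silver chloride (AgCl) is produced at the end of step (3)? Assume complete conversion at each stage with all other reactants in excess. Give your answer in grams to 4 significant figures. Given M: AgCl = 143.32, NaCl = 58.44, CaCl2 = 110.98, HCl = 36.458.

n(HCl) = 154.0 / 36.458 = 4.2240 mol.
Reaction (1): HCl→CaCl2 ratio 2:1 ⇒ n(CaCl2) = 2.1120 mol.
Reaction (2): CaCl2→NaCl ratio 3:6 ⇒ n(NaCl) = 4.2240 mol.
Reaction (3): NaCl→AgCl ratio 1:1 ⇒ n(AgCl) = 4.2240 mol.
Mass of AgCl = 4.2240 × 143.32 = 605.39 g.

605.4 g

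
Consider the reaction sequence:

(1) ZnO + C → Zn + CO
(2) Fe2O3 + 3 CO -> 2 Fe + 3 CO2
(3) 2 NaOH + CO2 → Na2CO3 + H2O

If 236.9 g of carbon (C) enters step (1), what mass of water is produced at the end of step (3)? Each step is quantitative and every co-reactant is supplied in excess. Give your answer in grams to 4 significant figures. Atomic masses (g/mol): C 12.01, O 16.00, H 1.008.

355.4 g

M(C) = 12.01 g/mol.
M(H2O) = 2(1.008) + 16.00 = 18.016 g/mol.
n(C) = 236.9 / 12.01 = 19.725 mol.
Reaction (1): C→CO ratio 1:1 ⇒ n(CO) = 19.725 mol.
Reaction (2): CO→CO2 ratio 3:3 ⇒ n(CO2) = 19.725 mol.
Reaction (3): CO2→H2O ratio 1:1 ⇒ n(H2O) = 19.725 mol.
Mass of H2O = 19.725 × 18.016 = 355.37 g.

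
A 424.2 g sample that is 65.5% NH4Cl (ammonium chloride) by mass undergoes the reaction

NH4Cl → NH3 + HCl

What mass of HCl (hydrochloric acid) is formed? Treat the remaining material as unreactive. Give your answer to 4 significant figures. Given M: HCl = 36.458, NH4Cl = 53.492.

189.4 g

Mass of pure NH4Cl = 424.2 g × 0.655 = 277.85 g.
n(NH4Cl) = 277.85 g / 53.492 g/mol = 5.1943 mol.
From the equation the NH4Cl:HCl mole ratio is 1:1, so n(HCl) = 5.1943 × 1/1 = 5.1943 mol.
Mass of HCl = 5.1943 mol × 36.458 g/mol = 189.37 g.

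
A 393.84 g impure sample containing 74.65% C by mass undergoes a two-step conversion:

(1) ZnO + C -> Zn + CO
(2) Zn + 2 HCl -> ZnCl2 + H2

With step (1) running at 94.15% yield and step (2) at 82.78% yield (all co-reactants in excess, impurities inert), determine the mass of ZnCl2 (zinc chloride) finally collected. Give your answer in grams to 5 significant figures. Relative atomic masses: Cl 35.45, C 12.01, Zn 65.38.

2600.1 g

Pure C = 393.84 × 0.7465 = 294.002 g.
M(C) = 12.01 g/mol.
M(ZnCl2) = 65.38 + 2(35.45) = 136.28 g/mol.
n(C) = 294.002 / 12.01 = 24.4797 mol.
Step 1 (C:Zn = 1:1): theoretical n(Zn) = 24.4797 mol; at 94.15% yield, n(Zn) = 23.0477 mol.
Step 2 (Zn:ZnCl2 = 1:1): theoretical n(ZnCl2) = 23.0477 mol, so theoretical mass = 23.0477 × 136.28 = 3140.94 g.
At 82.78% yield, actual mass of ZnCl2 = 3140.94 × 0.8278 = 2600.07 g.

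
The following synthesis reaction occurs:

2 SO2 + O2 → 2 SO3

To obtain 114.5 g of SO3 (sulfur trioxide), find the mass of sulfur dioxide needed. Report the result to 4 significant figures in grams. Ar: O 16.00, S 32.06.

91.62 g

M(SO3) = 32.06 + 3(16.00) = 80.06 g/mol.
M(SO2) = 32.06 + 2(16.00) = 64.06 g/mol.
n(SO3) = 114.50 g / 80.06 g/mol = 1.4302 mol.
From the equation the SO3:SO2 mole ratio is 2:2, so n(SO2) = 1.4302 × 2/2 = 1.4302 mol.
Mass of SO2 = 1.4302 mol × 64.06 g/mol = 91.617 g.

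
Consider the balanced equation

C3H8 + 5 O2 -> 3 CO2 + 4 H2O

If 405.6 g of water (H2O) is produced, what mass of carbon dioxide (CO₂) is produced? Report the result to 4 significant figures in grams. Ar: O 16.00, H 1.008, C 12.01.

M(H2O) = 2(1.008) + 16.00 = 18.016 g/mol.
M(CO2) = 12.01 + 2(16.00) = 44.01 g/mol.
n(H2O) = 405.60 g / 18.016 g/mol = 22.513 mol.
From the equation the H2O:CO2 mole ratio is 4:3, so n(CO2) = 22.513 × 3/4 = 16.885 mol.
Mass of CO2 = 16.885 mol × 44.01 g/mol = 743.11 g.

743.1 g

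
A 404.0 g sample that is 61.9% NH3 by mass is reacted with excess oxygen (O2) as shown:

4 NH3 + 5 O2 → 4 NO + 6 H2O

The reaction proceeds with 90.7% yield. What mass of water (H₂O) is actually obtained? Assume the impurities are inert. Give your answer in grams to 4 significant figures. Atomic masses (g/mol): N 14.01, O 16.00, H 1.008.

Pure NH3 available = 404.0 g × 0.619 = 250.08 g.
M(NH3) = 14.01 + 3(1.008) = 17.034 g/mol.
M(H2O) = 2(1.008) + 16.00 = 18.016 g/mol.
n(NH3) = 250.08 g / 17.034 g/mol = 14.681 mol.
From the equation the NH3:H2O mole ratio is 4:6, so n(H2O) = 14.681 × 6/4 = 22.021 mol.
Mass of H2O = 22.021 mol × 18.016 g/mol = 396.74 g.
Actual mass collected = 396.74 g × 0.907 = 359.84 g.

359.8 g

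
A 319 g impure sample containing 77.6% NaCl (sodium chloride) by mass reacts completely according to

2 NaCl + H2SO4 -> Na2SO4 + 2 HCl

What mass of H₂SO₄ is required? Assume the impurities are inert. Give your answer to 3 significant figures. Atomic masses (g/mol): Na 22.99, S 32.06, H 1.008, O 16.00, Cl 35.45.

208 g

Mass of pure NaCl = 319 g × 0.776 = 247.5 g.
M(NaCl) = 22.99 + 35.45 = 58.44 g/mol.
M(H2SO4) = 2(1.008) + 32.06 + 4(16.00) = 98.076 g/mol.
n(NaCl) = 247.5 g / 58.44 g/mol = 4.236 mol.
From the equation the NaCl:H2SO4 mole ratio is 2:1, so n(H2SO4) = 4.236 × 1/2 = 2.118 mol.
Mass of H2SO4 = 2.118 mol × 98.076 g/mol = 207.7 g.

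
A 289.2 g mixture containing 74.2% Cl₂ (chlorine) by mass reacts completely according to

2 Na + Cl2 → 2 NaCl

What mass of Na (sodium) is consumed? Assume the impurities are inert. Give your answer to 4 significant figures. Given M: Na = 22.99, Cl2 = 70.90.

139.2 g

Mass of pure Cl2 = 289.2 g × 0.742 = 214.59 g.
n(Cl2) = 214.59 g / 70.90 g/mol = 3.0266 mol.
From the equation the Cl2:Na mole ratio is 1:2, so n(Na) = 3.0266 × 2/1 = 6.0532 mol.
Mass of Na = 6.0532 mol × 22.99 g/mol = 139.16 g.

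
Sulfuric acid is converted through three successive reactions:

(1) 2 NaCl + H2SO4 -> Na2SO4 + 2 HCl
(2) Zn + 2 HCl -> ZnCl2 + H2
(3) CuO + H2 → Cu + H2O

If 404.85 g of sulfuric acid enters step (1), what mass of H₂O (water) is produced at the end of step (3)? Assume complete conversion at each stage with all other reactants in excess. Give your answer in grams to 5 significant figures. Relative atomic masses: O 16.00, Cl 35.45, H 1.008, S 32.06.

74.369 g

M(H2SO4) = 2(1.008) + 32.06 + 4(16.00) = 98.076 g/mol.
M(H2O) = 2(1.008) + 16.00 = 18.016 g/mol.
n(H2SO4) = 404.85 / 98.076 = 4.12792 mol.
Reaction (1): H2SO4→HCl ratio 1:2 ⇒ n(HCl) = 8.25584 mol.
Reaction (2): HCl→H2 ratio 2:1 ⇒ n(H2) = 4.12792 mol.
Reaction (3): H2→H2O ratio 1:1 ⇒ n(H2O) = 4.12792 mol.
Mass of H2O = 4.12792 × 18.016 = 74.3686 g.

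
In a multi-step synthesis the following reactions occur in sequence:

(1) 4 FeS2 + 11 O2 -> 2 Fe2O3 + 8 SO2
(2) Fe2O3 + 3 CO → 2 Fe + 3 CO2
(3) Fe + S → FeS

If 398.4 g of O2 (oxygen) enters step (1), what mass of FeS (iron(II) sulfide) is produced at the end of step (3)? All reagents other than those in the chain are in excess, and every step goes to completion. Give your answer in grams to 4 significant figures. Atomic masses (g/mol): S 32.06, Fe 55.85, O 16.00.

M(O2) = 2(16.00) = 32.00 g/mol.
M(FeS) = 55.85 + 32.06 = 87.91 g/mol.
n(O2) = 398.4 / 32.00 = 12.450 mol.
Reaction (1): O2→Fe2O3 ratio 11:2 ⇒ n(Fe2O3) = 2.2636 mol.
Reaction (2): Fe2O3→Fe ratio 1:2 ⇒ n(Fe) = 4.5273 mol.
Reaction (3): Fe→FeS ratio 1:1 ⇒ n(FeS) = 4.5273 mol.
Mass of FeS = 4.5273 × 87.91 = 397.99 g.

398.0 g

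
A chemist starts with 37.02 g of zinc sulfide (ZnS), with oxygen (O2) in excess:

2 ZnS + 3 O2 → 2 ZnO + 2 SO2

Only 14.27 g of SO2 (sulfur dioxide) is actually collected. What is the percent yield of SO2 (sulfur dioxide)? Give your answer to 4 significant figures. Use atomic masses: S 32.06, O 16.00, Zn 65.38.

M(ZnS) = 65.38 + 32.06 = 97.44 g/mol.
M(SO2) = 32.06 + 2(16.00) = 64.06 g/mol.
n(ZnS) = 37.020 g / 97.44 g/mol = 0.37993 mol.
From the equation the ZnS:SO2 mole ratio is 2:2, so n(SO2) = 0.37993 × 2/2 = 0.37993 mol.
Mass of SO2 = 0.37993 mol × 64.06 g/mol = 24.338 g.
This is the theoretical yield. Percent yield = 14.27 g / 24.338 g × 100% = 58.632%.

58.63 %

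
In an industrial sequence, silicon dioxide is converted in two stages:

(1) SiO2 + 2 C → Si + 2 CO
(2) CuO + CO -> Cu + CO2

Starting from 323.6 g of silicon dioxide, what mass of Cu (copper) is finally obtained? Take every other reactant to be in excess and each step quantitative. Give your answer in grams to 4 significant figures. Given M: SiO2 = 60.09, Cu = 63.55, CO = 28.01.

684.5 g

n(SiO2) = 323.60 / 60.09 = 5.3853 mol.
Step 1 gives a 1:2 ratio of SiO2 to CO, so n(CO) = 10.771 mol.
In step 2 the CO:Cu ratio is 1:1, so n(Cu) = 10.771 mol.
Mass of Cu = 10.771 × 63.55 = 684.47 g.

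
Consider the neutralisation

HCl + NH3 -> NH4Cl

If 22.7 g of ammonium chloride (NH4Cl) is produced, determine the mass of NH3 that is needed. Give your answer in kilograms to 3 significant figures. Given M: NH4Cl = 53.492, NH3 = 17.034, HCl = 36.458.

0.00723 kg

n(NH4Cl) = 22.70 g / 53.492 g/mol = 0.4244 mol.
From the equation the NH4Cl:NH3 mole ratio is 1:1, so n(NH3) = 0.4244 × 1/1 = 0.4244 mol.
Mass of NH3 = 0.4244 mol × 17.034 g/mol = 7.229 g.
Converting to kg: 7.229 g = 0.00723 kg.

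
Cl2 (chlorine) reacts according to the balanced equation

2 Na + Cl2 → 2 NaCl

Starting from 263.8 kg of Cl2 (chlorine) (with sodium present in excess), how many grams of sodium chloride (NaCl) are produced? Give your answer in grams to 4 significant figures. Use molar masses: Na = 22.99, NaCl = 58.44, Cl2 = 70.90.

Convert: 263.8 kg = 263800 g.
n(Cl2) = 263800 g / 70.90 g/mol = 3720.7 mol.
From the equation the Cl2:NaCl mole ratio is 1:2, so n(NaCl) = 3720.7 × 2/1 = 7441.5 mol.
Mass of NaCl = 7441.5 mol × 58.44 g/mol = 434880 g.

434900 g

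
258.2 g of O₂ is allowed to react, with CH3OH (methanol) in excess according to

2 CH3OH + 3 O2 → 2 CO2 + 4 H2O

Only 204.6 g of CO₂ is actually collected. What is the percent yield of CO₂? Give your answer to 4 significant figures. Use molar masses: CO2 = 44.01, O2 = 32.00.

n(O2) = 258.20 g / 32.00 g/mol = 8.0687 mol.
From the equation the O2:CO2 mole ratio is 3:2, so n(CO2) = 8.0687 × 2/3 = 5.3792 mol.
Mass of CO2 = 5.3792 mol × 44.01 g/mol = 236.74 g.
This is the theoretical yield. Percent yield = 204.6 g / 236.74 g × 100% = 86.425%.

86.42 %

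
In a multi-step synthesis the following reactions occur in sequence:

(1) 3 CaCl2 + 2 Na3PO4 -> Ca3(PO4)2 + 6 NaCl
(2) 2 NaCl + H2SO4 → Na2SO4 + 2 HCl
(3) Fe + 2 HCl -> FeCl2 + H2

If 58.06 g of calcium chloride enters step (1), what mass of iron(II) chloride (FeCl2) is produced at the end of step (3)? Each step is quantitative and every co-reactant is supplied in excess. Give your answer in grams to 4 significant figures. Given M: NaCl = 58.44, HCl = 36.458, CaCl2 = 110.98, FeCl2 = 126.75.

n(CaCl2) = 58.06 / 110.98 = 0.52316 mol.
Reaction (1): CaCl2→NaCl ratio 3:6 ⇒ n(NaCl) = 1.0463 mol.
Reaction (2): NaCl→HCl ratio 2:2 ⇒ n(HCl) = 1.0463 mol.
Reaction (3): HCl→FeCl2 ratio 2:1 ⇒ n(FeCl2) = 0.52316 mol.
Mass of FeCl2 = 0.52316 × 126.75 = 66.310 g.

66.31 g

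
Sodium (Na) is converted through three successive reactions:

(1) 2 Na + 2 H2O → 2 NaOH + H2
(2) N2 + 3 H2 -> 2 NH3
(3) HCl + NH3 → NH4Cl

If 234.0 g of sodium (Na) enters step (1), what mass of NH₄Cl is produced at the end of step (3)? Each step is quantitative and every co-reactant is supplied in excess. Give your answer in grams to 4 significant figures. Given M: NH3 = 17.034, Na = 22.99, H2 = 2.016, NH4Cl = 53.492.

181.5 g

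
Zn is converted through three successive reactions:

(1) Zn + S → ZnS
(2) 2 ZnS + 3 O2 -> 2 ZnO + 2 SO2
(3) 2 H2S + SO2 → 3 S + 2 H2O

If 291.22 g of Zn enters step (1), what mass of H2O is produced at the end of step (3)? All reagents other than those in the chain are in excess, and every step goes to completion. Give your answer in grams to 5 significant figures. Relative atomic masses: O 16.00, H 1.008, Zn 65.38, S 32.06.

160.50 g

M(Zn) = 65.38 g/mol.
M(H2O) = 2(1.008) + 16.00 = 18.016 g/mol.
n(Zn) = 291.22 / 65.38 = 4.45427 mol.
Reaction (1): Zn→ZnS ratio 1:1 ⇒ n(ZnS) = 4.45427 mol.
Reaction (2): ZnS→SO2 ratio 2:2 ⇒ n(SO2) = 4.45427 mol.
Reaction (3): SO2→H2O ratio 1:2 ⇒ n(H2O) = 8.90853 mol.
Mass of H2O = 8.90853 × 18.016 = 160.496 g.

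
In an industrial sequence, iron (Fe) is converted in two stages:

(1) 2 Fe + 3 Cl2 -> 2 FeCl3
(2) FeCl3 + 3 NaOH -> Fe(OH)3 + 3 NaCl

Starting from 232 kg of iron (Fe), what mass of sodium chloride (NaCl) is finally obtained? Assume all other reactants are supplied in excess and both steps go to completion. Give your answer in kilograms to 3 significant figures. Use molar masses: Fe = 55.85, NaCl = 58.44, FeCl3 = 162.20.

232 kg = 232000 g.
n(Fe) = 232000 / 55.85 = 4154 mol.
Step 1 gives a 2:2 ratio of Fe to FeCl3, so n(FeCl3) = 4154 mol.
In step 2 the FeCl3:NaCl ratio is 1:3, so n(NaCl) = 12460 mol.
Mass of NaCl = 12460 × 58.44 = 728300 g = 728 kg.

728 kg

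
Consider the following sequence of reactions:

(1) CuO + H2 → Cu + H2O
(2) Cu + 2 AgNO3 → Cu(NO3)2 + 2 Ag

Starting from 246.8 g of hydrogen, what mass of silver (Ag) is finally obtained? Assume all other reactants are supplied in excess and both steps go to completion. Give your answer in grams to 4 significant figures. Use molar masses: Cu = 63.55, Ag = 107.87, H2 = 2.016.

26410 g

n(H2) = 246.80 / 2.016 = 122.42 mol.
Step 1 gives a 1:1 ratio of H2 to Cu, so n(Cu) = 122.42 mol.
In step 2 the Cu:Ag ratio is 1:2, so n(Ag) = 244.84 mol.
Mass of Ag = 244.84 × 107.87 = 26411 g.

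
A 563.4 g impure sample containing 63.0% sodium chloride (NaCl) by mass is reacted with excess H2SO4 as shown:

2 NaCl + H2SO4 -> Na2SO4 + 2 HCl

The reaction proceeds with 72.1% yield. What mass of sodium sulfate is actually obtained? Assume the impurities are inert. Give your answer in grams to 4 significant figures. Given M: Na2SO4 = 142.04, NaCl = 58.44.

311.0 g

Pure NaCl available = 563.4 g × 0.630 = 354.94 g.
n(NaCl) = 354.94 g / 58.44 g/mol = 6.0736 mol.
From the equation the NaCl:Na2SO4 mole ratio is 2:1, so n(Na2SO4) = 6.0736 × 1/2 = 3.0368 mol.
Mass of Na2SO4 = 3.0368 mol × 142.04 g/mol = 431.35 g.
Actual mass collected = 431.35 g × 0.721 = 311.00 g.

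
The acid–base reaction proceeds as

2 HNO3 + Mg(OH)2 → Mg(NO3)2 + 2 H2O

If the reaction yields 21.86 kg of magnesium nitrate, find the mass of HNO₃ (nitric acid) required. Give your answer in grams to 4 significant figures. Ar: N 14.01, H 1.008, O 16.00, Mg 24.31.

M(Mg(NO3)2) = 24.31 + 2(14.01) + 6(16.00) = 148.33 g/mol.
M(HNO3) = 1.008 + 14.01 + 3(16.00) = 63.018 g/mol.
Convert: 21.86 kg = 21860 g.
n(Mg(NO3)2) = 21860 g / 148.33 g/mol = 147.37 mol.
From the equation the Mg(NO3)2:HNO3 mole ratio is 1:2, so n(HNO3) = 147.37 × 2/1 = 294.75 mol.
Mass of HNO3 = 294.75 mol × 63.018 g/mol = 18574 g.

18570 g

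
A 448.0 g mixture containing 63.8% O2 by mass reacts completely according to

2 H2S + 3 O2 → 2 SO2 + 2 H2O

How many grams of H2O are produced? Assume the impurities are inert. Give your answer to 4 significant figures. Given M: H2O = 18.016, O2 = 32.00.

Mass of pure O2 = 448.0 g × 0.638 = 285.82 g.
n(O2) = 285.82 g / 32.00 g/mol = 8.9320 mol.
From the equation the O2:H2O mole ratio is 3:2, so n(H2O) = 8.9320 × 2/3 = 5.9547 mol.
Mass of H2O = 5.9547 mol × 18.016 g/mol = 107.28 g.

107.3 g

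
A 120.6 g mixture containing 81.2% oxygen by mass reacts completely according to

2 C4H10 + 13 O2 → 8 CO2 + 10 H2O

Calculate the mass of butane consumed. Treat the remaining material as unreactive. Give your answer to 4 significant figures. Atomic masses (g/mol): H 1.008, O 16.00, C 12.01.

27.36 g

Mass of pure O2 = 120.6 g × 0.812 = 97.927 g.
M(O2) = 2(16.00) = 32.00 g/mol.
M(C4H10) = 4(12.01) + 10(1.008) = 58.12 g/mol.
n(O2) = 97.927 g / 32.00 g/mol = 3.0602 mol.
From the equation the O2:C4H10 mole ratio is 13:2, so n(C4H10) = 3.0602 × 2/13 = 0.47080 mol.
Mass of C4H10 = 0.47080 mol × 58.12 g/mol = 27.363 g.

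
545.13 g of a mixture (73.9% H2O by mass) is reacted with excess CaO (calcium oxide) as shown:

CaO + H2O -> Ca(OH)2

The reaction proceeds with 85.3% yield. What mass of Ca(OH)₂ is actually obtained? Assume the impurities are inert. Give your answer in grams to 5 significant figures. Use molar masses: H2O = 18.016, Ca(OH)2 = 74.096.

Pure H2O available = 545.13 g × 0.739 = 402.851 g.
n(H2O) = 402.851 g / 18.016 g/mol = 22.3607 mol.
From the equation the H2O:Ca(OH)2 mole ratio is 1:1, so n(Ca(OH)2) = 22.3607 × 1/1 = 22.3607 mol.
Mass of Ca(OH)2 = 22.3607 mol × 74.096 g/mol = 1656.84 g.
Actual mass collected = 1656.84 g × 0.853 = 1413.29 g.

1413.3 g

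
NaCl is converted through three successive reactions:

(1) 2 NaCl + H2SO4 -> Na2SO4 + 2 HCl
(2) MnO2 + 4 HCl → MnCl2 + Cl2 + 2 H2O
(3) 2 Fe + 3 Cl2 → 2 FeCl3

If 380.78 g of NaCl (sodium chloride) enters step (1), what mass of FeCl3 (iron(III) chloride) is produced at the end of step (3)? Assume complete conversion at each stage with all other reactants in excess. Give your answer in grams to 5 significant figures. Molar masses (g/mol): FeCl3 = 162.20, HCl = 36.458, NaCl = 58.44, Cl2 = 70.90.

176.14 g

n(NaCl) = 380.78 / 58.44 = 6.51574 mol.
Reaction (1): NaCl→HCl ratio 2:2 ⇒ n(HCl) = 6.51574 mol.
Reaction (2): HCl→Cl2 ratio 4:1 ⇒ n(Cl2) = 1.62894 mol.
Reaction (3): Cl2→FeCl3 ratio 3:2 ⇒ n(FeCl3) = 1.08596 mol.
Mass of FeCl3 = 1.08596 × 162.20 = 176.142 g.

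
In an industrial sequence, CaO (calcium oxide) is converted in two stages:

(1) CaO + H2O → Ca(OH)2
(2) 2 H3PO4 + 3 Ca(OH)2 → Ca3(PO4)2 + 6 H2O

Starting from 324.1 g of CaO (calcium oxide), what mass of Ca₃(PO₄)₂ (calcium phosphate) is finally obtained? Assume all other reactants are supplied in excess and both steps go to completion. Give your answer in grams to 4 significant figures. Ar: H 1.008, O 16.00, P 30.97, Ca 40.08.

597.5 g

M(CaO) = 40.08 + 16.00 = 56.08 g/mol.
M(Ca3(PO4)2) = 3(40.08) + 2(30.97) + 8(16.00) = 310.18 g/mol.
n(CaO) = 324.10 / 56.08 = 5.7792 mol.
Step 1 gives a 1:1 ratio of CaO to Ca(OH)2, so n(Ca(OH)2) = 5.7792 mol.
In step 2 the Ca(OH)2:Ca3(PO4)2 ratio is 3:1, so n(Ca3(PO4)2) = 1.9264 mol.
Mass of Ca3(PO4)2 = 1.9264 × 310.18 = 597.54 g.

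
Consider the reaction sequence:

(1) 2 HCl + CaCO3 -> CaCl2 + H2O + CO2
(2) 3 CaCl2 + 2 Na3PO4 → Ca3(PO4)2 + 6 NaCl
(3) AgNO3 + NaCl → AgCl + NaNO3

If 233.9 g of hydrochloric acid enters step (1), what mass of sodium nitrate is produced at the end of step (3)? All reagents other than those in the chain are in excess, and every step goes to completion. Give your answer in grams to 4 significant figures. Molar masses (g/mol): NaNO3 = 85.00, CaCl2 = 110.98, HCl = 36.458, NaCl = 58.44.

545.3 g

n(HCl) = 233.9 / 36.458 = 6.4156 mol.
Reaction (1): HCl→CaCl2 ratio 2:1 ⇒ n(CaCl2) = 3.2078 mol.
Reaction (2): CaCl2→NaCl ratio 3:6 ⇒ n(NaCl) = 6.4156 mol.
Reaction (3): NaCl→NaNO3 ratio 1:1 ⇒ n(NaNO3) = 6.4156 mol.
Mass of NaNO3 = 6.4156 × 85.00 = 545.33 g.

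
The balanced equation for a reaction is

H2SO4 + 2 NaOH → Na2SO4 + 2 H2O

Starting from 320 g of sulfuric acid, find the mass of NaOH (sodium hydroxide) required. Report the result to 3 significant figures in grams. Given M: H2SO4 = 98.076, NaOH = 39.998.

261 g

n(H2SO4) = 320.0 g / 98.076 g/mol = 3.263 mol.
From the equation the H2SO4:NaOH mole ratio is 1:2, so n(NaOH) = 3.263 × 2/1 = 6.526 mol.
Mass of NaOH = 6.526 mol × 39.998 g/mol = 261.0 g.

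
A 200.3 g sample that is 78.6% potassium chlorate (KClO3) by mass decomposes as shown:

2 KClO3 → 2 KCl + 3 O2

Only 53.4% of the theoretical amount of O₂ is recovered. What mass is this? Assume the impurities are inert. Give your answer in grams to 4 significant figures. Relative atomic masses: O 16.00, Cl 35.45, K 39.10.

Pure KClO3 available = 200.3 g × 0.786 = 157.44 g.
M(KClO3) = 39.10 + 35.45 + 3(16.00) = 122.55 g/mol.
M(O2) = 2(16.00) = 32.00 g/mol.
n(KClO3) = 157.44 g / 122.55 g/mol = 1.2847 mol.
From the equation the KClO3:O2 mole ratio is 2:3, so n(O2) = 1.2847 × 3/2 = 1.9270 mol.
Mass of O2 = 1.9270 mol × 32.00 g/mol = 61.664 g.
Actual mass collected = 61.664 g × 0.534 = 32.929 g.

32.93 g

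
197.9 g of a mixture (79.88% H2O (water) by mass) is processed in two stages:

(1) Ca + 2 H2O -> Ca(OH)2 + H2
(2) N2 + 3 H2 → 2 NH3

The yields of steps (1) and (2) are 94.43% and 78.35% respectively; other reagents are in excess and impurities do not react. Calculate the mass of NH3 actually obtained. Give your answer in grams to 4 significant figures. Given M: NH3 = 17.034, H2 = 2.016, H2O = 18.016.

36.86 g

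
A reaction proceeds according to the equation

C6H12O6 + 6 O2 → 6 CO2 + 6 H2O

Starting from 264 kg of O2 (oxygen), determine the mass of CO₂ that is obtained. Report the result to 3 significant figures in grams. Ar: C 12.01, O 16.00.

M(O2) = 2(16.00) = 32.00 g/mol.
M(CO2) = 12.01 + 2(16.00) = 44.01 g/mol.
Convert: 264 kg = 264000 g.
n(O2) = 264000 g / 32.00 g/mol = 8250 mol.
From the equation the O2:CO2 mole ratio is 6:6, so n(CO2) = 8250 × 6/6 = 8250 mol.
Mass of CO2 = 8250 mol × 44.01 g/mol = 363100 g.

363000 g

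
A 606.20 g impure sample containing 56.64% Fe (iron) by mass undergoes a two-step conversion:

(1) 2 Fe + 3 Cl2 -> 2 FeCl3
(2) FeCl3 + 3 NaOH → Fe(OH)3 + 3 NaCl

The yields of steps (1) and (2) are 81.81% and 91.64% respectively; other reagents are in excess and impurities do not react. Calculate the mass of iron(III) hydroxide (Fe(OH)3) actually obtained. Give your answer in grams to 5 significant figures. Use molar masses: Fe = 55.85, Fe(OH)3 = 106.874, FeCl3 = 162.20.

Pure Fe = 606.20 × 0.5664 = 343.352 g.
n(Fe) = 343.352 / 55.85 = 6.14775 mol.
Step 1 (Fe:FeCl3 = 2:2): theoretical n(FeCl3) = 6.14775 mol; at 81.81% yield, n(FeCl3) = 5.02947 mol.
Step 2 (FeCl3:Fe(OH)3 = 1:1): theoretical n(Fe(OH)3) = 5.02947 mol, so theoretical mass = 5.02947 × 106.874 = 537.520 g.
At 91.64% yield, actual mass of Fe(OH)3 = 537.520 × 0.9164 = 492.583 g.

492.58 g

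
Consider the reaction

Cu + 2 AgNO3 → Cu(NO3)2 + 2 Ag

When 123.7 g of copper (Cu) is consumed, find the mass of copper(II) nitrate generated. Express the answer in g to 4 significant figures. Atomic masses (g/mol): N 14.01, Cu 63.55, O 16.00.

365.1 g

M(Cu) = 63.55 g/mol.
M(Cu(NO3)2) = 63.55 + 2(14.01) + 6(16.00) = 187.57 g/mol.
n(Cu) = 123.70 g / 63.55 g/mol = 1.9465 mol.
From the equation the Cu:Cu(NO3)2 mole ratio is 1:1, so n(Cu(NO3)2) = 1.9465 × 1/1 = 1.9465 mol.
Mass of Cu(NO3)2 = 1.9465 mol × 187.57 g/mol = 365.10 g.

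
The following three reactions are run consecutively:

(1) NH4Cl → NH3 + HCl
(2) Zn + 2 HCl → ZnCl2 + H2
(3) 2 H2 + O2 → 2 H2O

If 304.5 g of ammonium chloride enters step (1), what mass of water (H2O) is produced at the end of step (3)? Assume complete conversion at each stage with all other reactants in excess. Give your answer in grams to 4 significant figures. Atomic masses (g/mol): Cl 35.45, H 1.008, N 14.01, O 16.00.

51.28 g

M(NH4Cl) = 14.01 + 4(1.008) + 35.45 = 53.492 g/mol.
M(H2O) = 2(1.008) + 16.00 = 18.016 g/mol.
n(NH4Cl) = 304.5 / 53.492 = 5.6924 mol.
Reaction (1): NH4Cl→HCl ratio 1:1 ⇒ n(HCl) = 5.6924 mol.
Reaction (2): HCl→H2 ratio 2:1 ⇒ n(H2) = 2.8462 mol.
Reaction (3): H2→H2O ratio 2:2 ⇒ n(H2O) = 2.8462 mol.
Mass of H2O = 2.8462 × 18.016 = 51.277 g.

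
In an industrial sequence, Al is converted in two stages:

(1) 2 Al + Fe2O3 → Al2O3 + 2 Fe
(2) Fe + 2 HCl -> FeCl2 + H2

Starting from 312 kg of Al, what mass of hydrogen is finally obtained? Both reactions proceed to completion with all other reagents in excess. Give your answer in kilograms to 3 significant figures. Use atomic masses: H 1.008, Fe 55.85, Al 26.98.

M(Al) = 26.98 g/mol.
M(H2) = 2(1.008) = 2.016 g/mol.
312 kg = 312000 g.
n(Al) = 312000 / 26.98 = 11560 mol.
Step 1 gives a 2:2 ratio of Al to Fe, so n(Fe) = 11560 mol.
In step 2 the Fe:H2 ratio is 1:1, so n(H2) = 11560 mol.
Mass of H2 = 11560 × 2.016 = 23310 g = 23.3 kg.

23.3 kg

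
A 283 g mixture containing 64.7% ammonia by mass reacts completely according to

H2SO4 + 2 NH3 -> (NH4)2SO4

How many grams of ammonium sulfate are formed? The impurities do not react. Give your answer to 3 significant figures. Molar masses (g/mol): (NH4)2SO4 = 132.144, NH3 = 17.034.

Mass of pure NH3 = 283 g × 0.647 = 183.1 g.
n(NH3) = 183.1 g / 17.034 g/mol = 10.75 mol.
From the equation the NH3:(NH4)2SO4 mole ratio is 2:1, so n((NH4)2SO4) = 10.75 × 1/2 = 5.375 mol.
Mass of (NH4)2SO4 = 5.375 mol × 132.144 g/mol = 710.2 g.

710 g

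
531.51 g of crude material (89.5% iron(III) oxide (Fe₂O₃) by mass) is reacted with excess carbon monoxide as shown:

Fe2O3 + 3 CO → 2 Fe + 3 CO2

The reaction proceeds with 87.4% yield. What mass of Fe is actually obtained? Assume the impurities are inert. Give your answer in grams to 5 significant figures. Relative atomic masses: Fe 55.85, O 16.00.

Pure Fe2O3 available = 531.51 g × 0.895 = 475.701 g.
M(Fe2O3) = 2(55.85) + 3(16.00) = 159.70 g/mol.
M(Fe) = 55.85 g/mol.
n(Fe2O3) = 475.701 g / 159.70 g/mol = 2.97872 mol.
From the equation the Fe2O3:Fe mole ratio is 1:2, so n(Fe) = 2.97872 × 2/1 = 5.95744 mol.
Mass of Fe = 5.95744 mol × 55.85 g/mol = 332.723 g.
Actual mass collected = 332.723 g × 0.874 = 290.800 g.

290.80 g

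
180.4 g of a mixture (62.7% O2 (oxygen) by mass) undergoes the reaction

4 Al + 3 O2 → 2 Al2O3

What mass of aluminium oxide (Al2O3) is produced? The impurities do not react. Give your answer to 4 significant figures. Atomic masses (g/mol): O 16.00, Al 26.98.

Mass of pure O2 = 180.4 g × 0.627 = 113.11 g.
M(O2) = 2(16.00) = 32.00 g/mol.
M(Al2O3) = 2(26.98) + 3(16.00) = 101.96 g/mol.
n(O2) = 113.11 g / 32.00 g/mol = 3.5347 mol.
From the equation the O2:Al2O3 mole ratio is 3:2, so n(Al2O3) = 3.5347 × 2/3 = 2.3565 mol.
Mass of Al2O3 = 2.3565 mol × 101.96 g/mol = 240.27 g.

240.3 g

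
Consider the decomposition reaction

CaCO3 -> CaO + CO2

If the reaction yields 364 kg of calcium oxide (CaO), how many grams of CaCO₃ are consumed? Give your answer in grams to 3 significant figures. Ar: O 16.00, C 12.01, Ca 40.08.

650000 g

M(CaO) = 40.08 + 16.00 = 56.08 g/mol.
M(CaCO3) = 40.08 + 12.01 + 3(16.00) = 100.09 g/mol.
Convert: 364 kg = 364000 g.
n(CaO) = 364000 g / 56.08 g/mol = 6491 mol.
From the equation the CaO:CaCO3 mole ratio is 1:1, so n(CaCO3) = 6491 × 1/1 = 6491 mol.
Mass of CaCO3 = 6491 mol × 100.09 g/mol = 649700 g.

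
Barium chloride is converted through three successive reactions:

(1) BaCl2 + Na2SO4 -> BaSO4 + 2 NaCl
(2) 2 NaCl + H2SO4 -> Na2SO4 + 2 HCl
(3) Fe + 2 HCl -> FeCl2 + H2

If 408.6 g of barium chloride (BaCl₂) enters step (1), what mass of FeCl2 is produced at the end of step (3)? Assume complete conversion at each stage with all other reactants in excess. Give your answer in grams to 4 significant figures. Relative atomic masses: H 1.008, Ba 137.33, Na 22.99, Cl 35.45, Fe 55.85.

M(BaCl2) = 137.33 + 2(35.45) = 208.23 g/mol.
M(FeCl2) = 55.85 + 2(35.45) = 126.75 g/mol.
n(BaCl2) = 408.6 / 208.23 = 1.9623 mol.
Reaction (1): BaCl2→NaCl ratio 1:2 ⇒ n(NaCl) = 3.9245 mol.
Reaction (2): NaCl→HCl ratio 2:2 ⇒ n(HCl) = 3.9245 mol.
Reaction (3): HCl→FeCl2 ratio 2:1 ⇒ n(FeCl2) = 1.9623 mol.
Mass of FeCl2 = 1.9623 × 126.75 = 248.72 g.

248.7 g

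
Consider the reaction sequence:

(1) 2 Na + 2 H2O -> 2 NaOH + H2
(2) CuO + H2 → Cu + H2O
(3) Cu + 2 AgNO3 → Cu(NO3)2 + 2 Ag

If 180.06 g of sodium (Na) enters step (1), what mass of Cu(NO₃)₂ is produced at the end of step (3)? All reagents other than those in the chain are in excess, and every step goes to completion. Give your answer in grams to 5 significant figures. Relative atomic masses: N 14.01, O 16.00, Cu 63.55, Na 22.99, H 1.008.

M(Na) = 22.99 g/mol.
M(Cu(NO3)2) = 63.55 + 2(14.01) + 6(16.00) = 187.57 g/mol.
n(Na) = 180.06 / 22.99 = 7.83210 mol.
Reaction (1): Na→H2 ratio 2:1 ⇒ n(H2) = 3.91605 mol.
Reaction (2): H2→Cu ratio 1:1 ⇒ n(Cu) = 3.91605 mol.
Reaction (3): Cu→Cu(NO3)2 ratio 1:1 ⇒ n(Cu(NO3)2) = 3.91605 mol.
Mass of Cu(NO3)2 = 3.91605 × 187.57 = 734.534 g.

734.53 g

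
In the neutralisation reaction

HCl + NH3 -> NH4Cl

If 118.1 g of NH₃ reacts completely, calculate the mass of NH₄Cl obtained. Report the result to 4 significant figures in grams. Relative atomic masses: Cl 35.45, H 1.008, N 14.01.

M(NH3) = 14.01 + 3(1.008) = 17.034 g/mol.
M(NH4Cl) = 14.01 + 4(1.008) + 35.45 = 53.492 g/mol.
n(NH3) = 118.10 g / 17.034 g/mol = 6.9332 mol.
From the equation the NH3:NH4Cl mole ratio is 1:1, so n(NH4Cl) = 6.9332 × 1/1 = 6.9332 mol.
Mass of NH4Cl = 6.9332 mol × 53.492 g/mol = 370.87 g.

370.9 g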